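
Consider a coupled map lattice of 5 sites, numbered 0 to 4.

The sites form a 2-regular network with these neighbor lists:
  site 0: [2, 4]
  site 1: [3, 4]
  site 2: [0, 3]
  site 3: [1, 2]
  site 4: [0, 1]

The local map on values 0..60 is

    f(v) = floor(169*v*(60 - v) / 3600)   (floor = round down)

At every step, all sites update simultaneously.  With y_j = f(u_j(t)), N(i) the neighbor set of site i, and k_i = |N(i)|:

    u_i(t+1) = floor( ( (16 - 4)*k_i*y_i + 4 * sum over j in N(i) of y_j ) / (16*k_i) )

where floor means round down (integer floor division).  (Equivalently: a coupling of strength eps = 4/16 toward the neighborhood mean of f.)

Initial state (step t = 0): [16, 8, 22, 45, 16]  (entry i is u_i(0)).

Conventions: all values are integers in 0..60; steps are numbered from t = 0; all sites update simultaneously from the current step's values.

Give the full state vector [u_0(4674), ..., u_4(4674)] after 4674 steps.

Answer: [39, 39, 39, 39, 39]
Key observation: The state at step 4, [39, 39, 39, 39, 39], reappears at step 6: the system is in a cycle of period 2 from step 4 on.  Therefore the state at step 4674 equals the state at step 4 + ((4674 - 4) mod 2) = 4, which is [39, 39, 39, 39, 39].

Derivation:
t=0: [16, 8, 22, 45, 16]
t=1: [33, 22, 37, 30, 31]
t=2: [40, 39, 39, 41, 41]
t=3: [37, 37, 37, 36, 36]
t=4: [39, 39, 39, 39, 39]
t=5: [38, 38, 38, 38, 38]
t=6: [39, 39, 39, 39, 39]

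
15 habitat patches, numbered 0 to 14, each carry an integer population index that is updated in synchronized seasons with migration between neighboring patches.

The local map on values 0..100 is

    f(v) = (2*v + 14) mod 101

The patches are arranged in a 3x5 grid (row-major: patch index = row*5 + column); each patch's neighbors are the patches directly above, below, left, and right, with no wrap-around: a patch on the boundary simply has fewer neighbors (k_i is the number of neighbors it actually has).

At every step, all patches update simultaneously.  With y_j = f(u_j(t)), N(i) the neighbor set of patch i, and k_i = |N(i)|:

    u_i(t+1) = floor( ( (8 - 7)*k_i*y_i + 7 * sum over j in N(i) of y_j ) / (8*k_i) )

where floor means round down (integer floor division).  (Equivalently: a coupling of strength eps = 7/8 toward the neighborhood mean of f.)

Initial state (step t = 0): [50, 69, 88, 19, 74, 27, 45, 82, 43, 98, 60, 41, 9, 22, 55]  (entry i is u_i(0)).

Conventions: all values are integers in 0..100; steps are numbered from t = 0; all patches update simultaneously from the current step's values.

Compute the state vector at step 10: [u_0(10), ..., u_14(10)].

Simulating step by step:
t=0: [50, 69, 88, 19, 74, 27, 45, 82, 43, 98, 60, 41, 9, 22, 55]
t=1: [53, 37, 63, 79, 33, 22, 64, 58, 55, 54, 75, 31, 71, 52, 31]
t=2: [66, 39, 59, 50, 50, 43, 60, 38, 33, 54, 66, 55, 42, 47, 26]
t=3: [89, 43, 60, 37, 16, 48, 70, 64, 38, 49, 59, 54, 47, 72, 20]
t=4: [59, 64, 70, 60, 49, 52, 44, 45, 54, 56, 17, 29, 35, 51, 36]
t=5: [29, 29, 29, 28, 26, 25, 29, 35, 19, 37, 44, 47, 36, 57, 28]
t=6: [68, 72, 74, 64, 77, 50, 58, 72, 65, 65, 31, 47, 45, 64, 59]
t=7: [36, 47, 52, 55, 45, 46, 32, 36, 45, 46, 18, 32, 31, 27, 40]
t=8: [16, 53, 35, 9, 12, 63, 48, 48, 40, 29, 42, 69, 77, 58, 43]
t=9: [31, 42, 28, 67, 50, 49, 26, 56, 42, 76, 51, 57, 34, 79, 56]
t=10: [57, 74, 58, 58, 50, 47, 43, 72, 57, 47, 18, 50, 46, 68, 62]

Answer: [57, 74, 58, 58, 50, 47, 43, 72, 57, 47, 18, 50, 46, 68, 62]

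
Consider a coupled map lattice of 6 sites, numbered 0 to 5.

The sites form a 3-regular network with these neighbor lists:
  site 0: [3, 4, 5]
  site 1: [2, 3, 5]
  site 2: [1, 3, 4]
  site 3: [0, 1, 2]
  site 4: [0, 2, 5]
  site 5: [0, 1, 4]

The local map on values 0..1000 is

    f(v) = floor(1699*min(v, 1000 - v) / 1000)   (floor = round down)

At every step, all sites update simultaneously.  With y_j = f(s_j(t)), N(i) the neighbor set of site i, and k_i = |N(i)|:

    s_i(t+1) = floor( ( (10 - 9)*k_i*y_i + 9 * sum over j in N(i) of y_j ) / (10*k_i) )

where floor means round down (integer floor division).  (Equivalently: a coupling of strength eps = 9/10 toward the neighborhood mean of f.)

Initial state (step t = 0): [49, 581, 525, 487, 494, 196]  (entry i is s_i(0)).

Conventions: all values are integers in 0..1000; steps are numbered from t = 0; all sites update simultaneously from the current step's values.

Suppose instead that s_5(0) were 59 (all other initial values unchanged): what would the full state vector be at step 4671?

Answer: [794, 793, 794, 792, 792, 793]
Key observation: The state at step 34, [685, 686, 685, 687, 687, 686], reappears at step 44: the system is in a cycle of period 10 from step 34 on.  Therefore the state at step 4671 equals the state at step 34 + ((4671 - 34) mod 10) = 41, which is [794, 793, 794, 792, 792, 793].

Derivation:
t=0: [49, 581, 525, 487, 494, 59]
t=1: [538, 591, 793, 563, 380, 499]
t=2: [748, 651, 659, 622, 659, 721]
t=3: [551, 567, 601, 543, 502, 527]
t=4: [803, 750, 774, 729, 757, 783]
t=5: [405, 405, 427, 388, 366, 387]
t=6: [649, 681, 662, 696, 683, 664]
t=7: [546, 552, 535, 564, 575, 559]
t=8: [740, 759, 745, 770, 765, 751]
t=9: [407, 414, 402, 423, 429, 417]
t=10: [715, 702, 712, 694, 697, 707]
t=11: [507, 502, 510, 495, 492, 500]
t=12: [841, 841, 839, 838, 838, 840]
t=13: [273, 272, 273, 271, 271, 271]
t=14: [460, 461, 460, 462, 461, 461]
t=15: [783, 782, 783, 781, 781, 782]
t=16: [371, 370, 371, 369, 369, 370]
t=17: [627, 628, 627, 629, 629, 628]
t=18: [630, 631, 630, 632, 632, 631]
t=19: [625, 626, 625, 627, 627, 626]
t=20: [634, 635, 634, 636, 636, 635]
t=21: [618, 619, 618, 620, 620, 619]
t=22: [646, 647, 646, 648, 648, 647]
t=23: [598, 599, 598, 600, 600, 599]
t=24: [679, 680, 679, 681, 681, 680]
t=25: [542, 543, 542, 544, 544, 543]
t=26: [775, 776, 775, 777, 777, 776]
t=27: [379, 380, 379, 381, 381, 380]
t=28: [646, 645, 646, 644, 644, 645]
t=29: [603, 602, 603, 601, 601, 602]
t=30: [676, 675, 676, 674, 674, 675]
t=31: [552, 551, 552, 550, 550, 551]
t=32: [763, 762, 763, 761, 761, 762]
t=33: [405, 404, 405, 403, 403, 404]
t=34: [685, 686, 685, 687, 687, 686]
t=35: [532, 533, 532, 534, 534, 533]
t=36: [792, 793, 792, 794, 794, 793]
t=37: [350, 351, 350, 352, 352, 351]
t=38: [597, 596, 597, 595, 595, 596]
t=39: [687, 686, 687, 685, 685, 686]
t=40: [534, 533, 534, 532, 532, 533]
t=41: [794, 793, 794, 792, 792, 793]
t=42: [352, 351, 352, 350, 350, 351]
t=43: [595, 596, 595, 597, 597, 596]
t=44: [685, 686, 685, 687, 687, 686]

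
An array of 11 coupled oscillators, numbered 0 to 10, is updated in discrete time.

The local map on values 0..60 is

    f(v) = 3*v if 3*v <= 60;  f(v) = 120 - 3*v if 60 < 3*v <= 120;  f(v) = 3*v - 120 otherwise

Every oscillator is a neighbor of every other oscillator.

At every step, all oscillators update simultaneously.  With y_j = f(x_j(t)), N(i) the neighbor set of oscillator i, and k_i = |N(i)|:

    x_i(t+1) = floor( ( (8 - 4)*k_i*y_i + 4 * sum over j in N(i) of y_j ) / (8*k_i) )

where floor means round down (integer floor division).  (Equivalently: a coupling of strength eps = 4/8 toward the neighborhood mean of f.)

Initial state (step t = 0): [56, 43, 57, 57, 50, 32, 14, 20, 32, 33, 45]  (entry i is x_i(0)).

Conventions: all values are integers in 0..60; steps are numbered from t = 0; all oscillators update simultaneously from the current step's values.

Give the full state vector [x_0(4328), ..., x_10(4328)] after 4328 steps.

Simulating step by step:
t=0: [56, 43, 57, 57, 50, 32, 14, 20, 32, 33, 45]
t=1: [40, 22, 41, 41, 32, 29, 37, 45, 29, 28, 25]
t=2: [12, 37, 14, 14, 23, 27, 16, 19, 27, 28, 33]
t=3: [37, 25, 39, 39, 43, 38, 42, 46, 38, 37, 30]
t=4: [11, 27, 8, 8, 11, 9, 9, 15, 9, 11, 20]
t=5: [33, 36, 29, 29, 33, 30, 30, 38, 30, 33, 45]
t=6: [22, 18, 27, 27, 22, 26, 26, 15, 26, 22, 19]
t=7: [50, 50, 43, 43, 50, 45, 45, 46, 45, 50, 51]
t=8: [25, 25, 15, 15, 25, 18, 18, 19, 18, 25, 26]
t=9: [46, 46, 46, 46, 46, 50, 50, 52, 50, 46, 45]
t=10: [20, 20, 20, 20, 20, 25, 25, 28, 25, 20, 19]
t=11: [56, 56, 56, 56, 56, 49, 49, 45, 49, 56, 55]
t=12: [43, 43, 43, 43, 43, 33, 33, 28, 33, 43, 41]
t=13: [11, 11, 11, 11, 11, 17, 17, 24, 17, 11, 9]
t=14: [36, 36, 36, 36, 36, 44, 44, 42, 44, 36, 33]
t=15: [12, 12, 12, 12, 12, 12, 12, 9, 12, 12, 16]
t=16: [36, 36, 36, 36, 36, 36, 36, 32, 36, 36, 41]
t=17: [12, 12, 12, 12, 12, 12, 12, 17, 12, 12, 8]
t=18: [36, 36, 36, 36, 36, 36, 36, 42, 36, 36, 30]
t=19: [12, 12, 12, 12, 12, 12, 12, 9, 12, 12, 20]
t=20: [36, 36, 36, 36, 36, 36, 36, 32, 36, 36, 47]
t=21: [13, 13, 13, 13, 13, 13, 13, 18, 13, 13, 17]
t=22: [40, 40, 40, 40, 40, 40, 40, 47, 40, 40, 45]
t=23: [1, 1, 1, 1, 1, 1, 1, 11, 1, 1, 8]
t=24: [5, 5, 5, 5, 5, 5, 5, 19, 5, 5, 15]
t=25: [18, 18, 18, 18, 18, 18, 18, 37, 18, 18, 32]
t=26: [50, 50, 50, 50, 50, 50, 50, 30, 50, 50, 36]
t=27: [29, 29, 29, 29, 29, 29, 29, 29, 29, 29, 21]
t=28: [34, 34, 34, 34, 34, 34, 34, 34, 34, 34, 45]
t=29: [17, 17, 17, 17, 17, 17, 17, 17, 17, 17, 16]
t=30: [50, 50, 50, 50, 50, 50, 50, 50, 50, 50, 49]
t=31: [29, 29, 29, 29, 29, 29, 29, 29, 29, 29, 28]
t=32: [33, 33, 33, 33, 33, 33, 33, 33, 33, 33, 34]
t=33: [20, 20, 20, 20, 20, 20, 20, 20, 20, 20, 19]
t=34: [59, 59, 59, 59, 59, 59, 59, 59, 59, 59, 58]
t=35: [56, 56, 56, 56, 56, 56, 56, 56, 56, 56, 55]
t=36: [47, 47, 47, 47, 47, 47, 47, 47, 47, 47, 46]
t=37: [20, 20, 20, 20, 20, 20, 20, 20, 20, 20, 19]

Answer: [47, 47, 47, 47, 47, 47, 47, 47, 47, 47, 46]
Key observation: The state at step 33, [20, 20, 20, 20, 20, 20, 20, 20, 20, 20, 19], reappears at step 37: the system is in a cycle of period 4 from step 33 on.  Therefore the state at step 4328 equals the state at step 33 + ((4328 - 33) mod 4) = 36, which is [47, 47, 47, 47, 47, 47, 47, 47, 47, 47, 46].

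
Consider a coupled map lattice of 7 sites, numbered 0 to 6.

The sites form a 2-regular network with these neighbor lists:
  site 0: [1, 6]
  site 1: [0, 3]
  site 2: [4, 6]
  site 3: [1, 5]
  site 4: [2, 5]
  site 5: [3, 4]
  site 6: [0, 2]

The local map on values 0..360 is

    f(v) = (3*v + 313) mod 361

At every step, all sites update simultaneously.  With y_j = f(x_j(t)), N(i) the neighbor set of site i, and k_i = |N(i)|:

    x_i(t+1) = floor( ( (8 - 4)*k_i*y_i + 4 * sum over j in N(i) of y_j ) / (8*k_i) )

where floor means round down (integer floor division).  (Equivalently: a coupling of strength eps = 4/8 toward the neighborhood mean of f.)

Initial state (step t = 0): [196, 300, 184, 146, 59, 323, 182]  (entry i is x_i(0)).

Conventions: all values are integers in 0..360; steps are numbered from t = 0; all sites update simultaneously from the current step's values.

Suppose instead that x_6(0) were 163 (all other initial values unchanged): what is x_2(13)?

Simulating step by step:
t=0: [196, 300, 184, 146, 59, 323, 163]
t=1: [142, 117, 123, 96, 150, 139, 120]
t=2: [162, 215, 248, 197, 102, 74, 240]
t=3: [175, 182, 309, 193, 256, 197, 258]
t=4: [93, 140, 169, 164, 264, 223, 70]
t=5: [158, 84, 95, 109, 100, 156, 163]
t=6: [103, 188, 201, 205, 200, 162, 115]
t=7: [243, 194, 219, 161, 163, 137, 262]
t=8: [207, 185, 148, 80, 102, 39, 150]
t=9: [152, 174, 92, 149, 155, 147, 82]
t=10: [101, 77, 177, 55, 93, 39, 167]
t=11: [196, 184, 141, 121, 163, 121, 140]
t=12: [128, 195, 29, 272, 122, 256, 53]
t=13: [239, 183, 126, 156, 258, 270, 149]

Answer: x_2(13) = 126
Key observation: This trace re-runs the system from the modified initial state.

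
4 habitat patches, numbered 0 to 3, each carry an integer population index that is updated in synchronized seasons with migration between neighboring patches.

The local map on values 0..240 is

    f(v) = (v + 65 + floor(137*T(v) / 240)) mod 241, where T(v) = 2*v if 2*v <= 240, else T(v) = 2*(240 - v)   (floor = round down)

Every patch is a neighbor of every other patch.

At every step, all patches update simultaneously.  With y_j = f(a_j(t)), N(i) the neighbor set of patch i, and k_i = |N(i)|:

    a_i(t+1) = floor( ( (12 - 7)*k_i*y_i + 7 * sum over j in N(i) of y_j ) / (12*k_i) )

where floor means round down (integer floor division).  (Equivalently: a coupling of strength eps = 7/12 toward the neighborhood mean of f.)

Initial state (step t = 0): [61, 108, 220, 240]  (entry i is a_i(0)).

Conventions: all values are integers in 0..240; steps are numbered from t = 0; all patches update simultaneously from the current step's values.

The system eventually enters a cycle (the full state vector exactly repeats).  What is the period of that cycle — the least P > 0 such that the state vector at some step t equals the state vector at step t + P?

Answer: 2
Key observation: The state at step 12, [68, 68, 68, 68], reappears at step 14 — and no state repeats earlier — so the cycle the system enters has period 2.

Derivation:
t=0: [61, 108, 220, 240]
t=1: [117, 86, 88, 88]
t=2: [37, 22, 23, 23]
t=3: [126, 119, 119, 119]
t=4: [78, 78, 78, 78]
t=5: [232, 232, 232, 232]
t=6: [65, 65, 65, 65]
t=7: [204, 204, 204, 204]
t=8: [69, 69, 69, 69]
t=9: [212, 212, 212, 212]
t=10: [67, 67, 67, 67]
t=11: [208, 208, 208, 208]
t=12: [68, 68, 68, 68]
t=13: [210, 210, 210, 210]
t=14: [68, 68, 68, 68]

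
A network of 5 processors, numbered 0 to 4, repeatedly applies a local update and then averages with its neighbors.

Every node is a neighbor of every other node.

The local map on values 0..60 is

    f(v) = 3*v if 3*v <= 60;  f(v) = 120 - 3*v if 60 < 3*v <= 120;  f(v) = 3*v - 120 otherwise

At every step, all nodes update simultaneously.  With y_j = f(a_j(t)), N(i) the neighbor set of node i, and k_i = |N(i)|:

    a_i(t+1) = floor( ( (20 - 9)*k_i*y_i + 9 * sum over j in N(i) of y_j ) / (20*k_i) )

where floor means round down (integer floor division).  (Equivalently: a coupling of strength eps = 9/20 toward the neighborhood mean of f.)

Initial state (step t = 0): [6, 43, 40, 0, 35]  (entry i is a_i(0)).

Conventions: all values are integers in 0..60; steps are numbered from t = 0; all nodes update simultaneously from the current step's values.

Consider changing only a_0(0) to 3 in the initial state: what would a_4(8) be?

Answer: a_4(8) = 10
Key observation: This trace re-runs the system from the modified initial state.

Derivation:
t=0: [3, 43, 40, 0, 35]
t=1: [7, 7, 3, 3, 10]
t=2: [19, 19, 14, 14, 23]
t=3: [52, 52, 46, 46, 50]
t=4: [31, 31, 23, 23, 28]
t=5: [33, 33, 43, 43, 37]
t=6: [16, 16, 11, 11, 11]
t=7: [42, 42, 36, 36, 36]
t=8: [8, 8, 10, 10, 10]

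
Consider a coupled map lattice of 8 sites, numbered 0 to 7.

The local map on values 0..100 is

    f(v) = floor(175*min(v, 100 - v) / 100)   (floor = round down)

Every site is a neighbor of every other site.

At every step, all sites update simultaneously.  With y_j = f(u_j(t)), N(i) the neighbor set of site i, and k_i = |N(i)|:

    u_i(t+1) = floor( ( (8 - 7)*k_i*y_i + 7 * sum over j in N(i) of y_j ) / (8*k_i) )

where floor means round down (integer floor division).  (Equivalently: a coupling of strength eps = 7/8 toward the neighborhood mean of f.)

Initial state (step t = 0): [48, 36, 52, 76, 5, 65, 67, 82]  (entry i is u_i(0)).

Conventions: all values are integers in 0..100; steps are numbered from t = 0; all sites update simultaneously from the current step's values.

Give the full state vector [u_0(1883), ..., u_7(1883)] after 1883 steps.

Answer: [38, 38, 38, 38, 38, 38, 38, 38]
Key observation: The state at step 21, [38, 38, 38, 38, 38, 38, 38, 38], reappears at step 28: the system is in a cycle of period 7 from step 21 on.  Therefore the state at step 1883 equals the state at step 21 + ((1883 - 21) mod 7) = 21, which is [38, 38, 38, 38, 38, 38, 38, 38].

Derivation:
t=0: [48, 36, 52, 76, 5, 65, 67, 82]
t=1: [53, 53, 53, 53, 53, 53, 53, 53]
t=2: [82, 82, 82, 82, 82, 82, 82, 82]
t=3: [31, 31, 31, 31, 31, 31, 31, 31]
t=4: [54, 54, 54, 54, 54, 54, 54, 54]
t=5: [80, 80, 80, 80, 80, 80, 80, 80]
t=6: [35, 35, 35, 35, 35, 35, 35, 35]
t=7: [61, 61, 61, 61, 61, 61, 61, 61]
t=8: [68, 68, 68, 68, 68, 68, 68, 68]
t=9: [56, 56, 56, 56, 56, 56, 56, 56]
t=10: [77, 77, 77, 77, 77, 77, 77, 77]
t=11: [40, 40, 40, 40, 40, 40, 40, 40]
t=12: [70, 70, 70, 70, 70, 70, 70, 70]
t=13: [52, 52, 52, 52, 52, 52, 52, 52]
t=14: [84, 84, 84, 84, 84, 84, 84, 84]
t=15: [28, 28, 28, 28, 28, 28, 28, 28]
t=16: [49, 49, 49, 49, 49, 49, 49, 49]
t=17: [85, 85, 85, 85, 85, 85, 85, 85]
t=18: [26, 26, 26, 26, 26, 26, 26, 26]
t=19: [45, 45, 45, 45, 45, 45, 45, 45]
t=20: [78, 78, 78, 78, 78, 78, 78, 78]
t=21: [38, 38, 38, 38, 38, 38, 38, 38]
t=22: [66, 66, 66, 66, 66, 66, 66, 66]
t=23: [59, 59, 59, 59, 59, 59, 59, 59]
t=24: [71, 71, 71, 71, 71, 71, 71, 71]
t=25: [50, 50, 50, 50, 50, 50, 50, 50]
t=26: [87, 87, 87, 87, 87, 87, 87, 87]
t=27: [22, 22, 22, 22, 22, 22, 22, 22]
t=28: [38, 38, 38, 38, 38, 38, 38, 38]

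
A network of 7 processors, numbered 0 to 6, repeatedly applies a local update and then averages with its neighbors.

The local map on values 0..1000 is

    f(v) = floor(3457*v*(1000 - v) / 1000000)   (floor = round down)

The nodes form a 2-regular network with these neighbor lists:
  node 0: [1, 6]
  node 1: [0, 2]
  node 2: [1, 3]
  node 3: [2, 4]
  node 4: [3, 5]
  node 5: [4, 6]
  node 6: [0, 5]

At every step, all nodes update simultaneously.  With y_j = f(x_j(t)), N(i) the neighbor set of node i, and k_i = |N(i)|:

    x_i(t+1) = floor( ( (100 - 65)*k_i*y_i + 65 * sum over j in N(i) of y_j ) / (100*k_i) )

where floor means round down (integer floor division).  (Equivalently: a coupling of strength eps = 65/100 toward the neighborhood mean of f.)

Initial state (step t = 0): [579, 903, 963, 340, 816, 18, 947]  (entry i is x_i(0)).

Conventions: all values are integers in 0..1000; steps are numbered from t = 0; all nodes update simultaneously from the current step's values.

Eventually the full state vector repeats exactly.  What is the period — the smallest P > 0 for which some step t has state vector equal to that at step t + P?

Answer: 4
Key observation: The state at step 24, [853, 853, 853, 853, 853, 853, 853], reappears at step 28 — and no state repeats earlier — so the cycle the system enters has period 4.

Derivation:
t=0: [579, 903, 963, 340, 816, 18, 947]
t=1: [449, 419, 393, 479, 453, 246, 354]
t=2: [829, 840, 841, 847, 788, 759, 762]
t=3: [525, 471, 457, 494, 552, 612, 583]
t=4: [854, 860, 860, 858, 846, 837, 840]
t=5: [436, 420, 417, 428, 447, 461, 455]
t=6: [849, 843, 842, 846, 852, 856, 855]
t=7: [442, 453, 455, 448, 436, 429, 432]
t=8: [852, 855, 855, 853, 850, 847, 848]
t=9: [435, 430, 429, 433, 440, 444, 442]
t=10: [849, 847, 846, 848, 850, 852, 851]
t=11: [442, 446, 447, 445, 440, 437, 438]
t=12: [852, 853, 853, 852, 851, 850, 850]
t=13: [435, 433, 433, 435, 437, 439, 438]
t=14: [849, 848, 848, 849, 850, 850, 850]
t=15: [442, 444, 444, 442, 440, 440, 440]
t=16: [852, 852, 852, 852, 851, 851, 851]
t=17: [435, 435, 435, 435, 437, 438, 437]
t=18: [849, 849, 849, 849, 849, 850, 849]
t=19: [443, 443, 443, 443, 442, 441, 442]
t=20: [852, 853, 853, 852, 852, 852, 852]
t=21: [434, 433, 433, 434, 435, 435, 435]
t=22: [848, 848, 848, 848, 849, 849, 849]
t=23: [444, 445, 445, 444, 443, 443, 443]
t=24: [853, 853, 853, 853, 853, 853, 853]
t=25: [433, 433, 433, 433, 433, 433, 433]
t=26: [848, 848, 848, 848, 848, 848, 848]
t=27: [445, 445, 445, 445, 445, 445, 445]
t=28: [853, 853, 853, 853, 853, 853, 853]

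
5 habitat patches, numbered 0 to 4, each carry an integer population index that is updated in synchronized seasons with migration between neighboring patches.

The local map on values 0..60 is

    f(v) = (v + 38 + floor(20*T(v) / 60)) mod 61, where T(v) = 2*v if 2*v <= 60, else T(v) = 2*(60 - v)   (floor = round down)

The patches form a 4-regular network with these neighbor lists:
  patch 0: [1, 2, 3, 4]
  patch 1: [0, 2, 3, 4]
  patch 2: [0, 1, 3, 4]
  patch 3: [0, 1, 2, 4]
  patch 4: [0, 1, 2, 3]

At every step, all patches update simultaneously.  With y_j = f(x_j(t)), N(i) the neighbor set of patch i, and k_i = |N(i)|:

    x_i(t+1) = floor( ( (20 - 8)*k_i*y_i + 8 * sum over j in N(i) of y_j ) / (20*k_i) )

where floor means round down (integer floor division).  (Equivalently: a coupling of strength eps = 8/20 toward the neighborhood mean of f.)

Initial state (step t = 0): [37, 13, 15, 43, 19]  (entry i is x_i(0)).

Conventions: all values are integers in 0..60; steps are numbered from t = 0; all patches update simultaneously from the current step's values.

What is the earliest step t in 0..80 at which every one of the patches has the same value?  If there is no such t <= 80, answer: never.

Answer: 17
Key observation: Synchronization is absorbing here: once all patches are equal they stay equal, and step 17 is the first all-equal step.

Derivation:
t=0: [37, 13, 15, 43, 19]  (not all equal)
t=1: [27, 42, 13, 28, 16]  (not all equal)
t=2: [24, 29, 43, 25, 15]  (not all equal)
t=3: [17, 21, 24, 18, 10]  (not all equal)
t=4: [12, 15, 18, 13, 36]  (not all equal)
t=5: [44, 16, 19, 45, 30]  (not all equal)
t=6: [25, 11, 14, 26, 23]  (not all equal)
t=7: [19, 38, 10, 20, 18]  (not all equal)
t=8: [14, 25, 37, 15, 14]  (not all equal)
t=9: [4, 13, 19, 5, 4]  (not all equal)
t=10: [42, 49, 24, 43, 42]  (not all equal)
t=11: [29, 30, 22, 29, 29]  (not all equal)
t=12: [24, 25, 18, 24, 24]  (not all equal)
t=13: [16, 16, 11, 16, 16]  (not all equal)
t=14: [8, 8, 34, 8, 8]  (not all equal)
t=15: [48, 48, 37, 48, 48]  (not all equal)
t=16: [32, 32, 30, 32, 32]  (not all equal)
t=17: [27, 27, 27, 27, 27]  (all equal)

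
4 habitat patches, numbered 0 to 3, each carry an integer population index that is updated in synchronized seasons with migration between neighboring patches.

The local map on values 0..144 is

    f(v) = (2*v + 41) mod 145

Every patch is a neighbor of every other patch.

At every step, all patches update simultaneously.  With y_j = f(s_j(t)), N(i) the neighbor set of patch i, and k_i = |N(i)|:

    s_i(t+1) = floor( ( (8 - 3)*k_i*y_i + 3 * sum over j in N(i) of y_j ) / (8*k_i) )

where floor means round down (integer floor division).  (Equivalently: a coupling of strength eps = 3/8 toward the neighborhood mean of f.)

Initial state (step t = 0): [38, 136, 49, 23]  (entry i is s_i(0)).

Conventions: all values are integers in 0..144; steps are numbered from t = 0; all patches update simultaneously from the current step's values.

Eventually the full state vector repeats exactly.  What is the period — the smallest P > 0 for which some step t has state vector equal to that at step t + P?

Answer: 6
Key observation: The state at step 8, [95, 119, 106, 80], reappears at step 14 — and no state repeats earlier — so the cycle the system enters has period 6.

Derivation:
t=0: [38, 136, 49, 23]
t=1: [104, 57, 115, 89]
t=2: [91, 44, 102, 76]
t=3: [83, 108, 94, 68]
t=4: [67, 92, 78, 52]
t=5: [35, 60, 46, 20]
t=6: [98, 50, 109, 83]
t=7: [97, 121, 108, 82]
t=8: [95, 119, 106, 80]
t=9: [91, 115, 102, 76]
t=10: [83, 107, 94, 68]
t=11: [67, 91, 78, 52]
t=12: [35, 59, 46, 20]
t=13: [97, 49, 108, 82]
t=14: [95, 119, 106, 80]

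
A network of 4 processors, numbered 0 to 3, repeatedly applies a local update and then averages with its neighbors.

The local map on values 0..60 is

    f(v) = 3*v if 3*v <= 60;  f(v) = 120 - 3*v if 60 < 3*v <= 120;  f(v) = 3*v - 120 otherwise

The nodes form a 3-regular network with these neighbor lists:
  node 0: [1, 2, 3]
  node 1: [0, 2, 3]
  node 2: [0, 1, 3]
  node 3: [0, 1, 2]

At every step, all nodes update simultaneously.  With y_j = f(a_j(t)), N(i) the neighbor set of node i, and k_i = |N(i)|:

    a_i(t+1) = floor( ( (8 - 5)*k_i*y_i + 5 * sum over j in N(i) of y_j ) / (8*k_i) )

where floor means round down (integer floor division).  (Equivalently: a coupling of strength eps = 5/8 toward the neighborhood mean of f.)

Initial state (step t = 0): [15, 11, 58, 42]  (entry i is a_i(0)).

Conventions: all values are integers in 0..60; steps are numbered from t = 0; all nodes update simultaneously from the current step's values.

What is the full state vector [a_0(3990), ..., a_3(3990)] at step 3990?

Answer: [21, 21, 21, 21]
Key observation: The state at step 6, [21, 21, 21, 21], reappears at step 10: the system is in a cycle of period 4 from step 6 on.  Therefore the state at step 3990 equals the state at step 6 + ((3990 - 6) mod 4) = 6, which is [21, 21, 21, 21].

Derivation:
t=0: [15, 11, 58, 42]
t=1: [36, 34, 37, 29]
t=2: [17, 18, 16, 20]
t=3: [52, 53, 52, 54]
t=4: [37, 38, 37, 38]
t=5: [7, 7, 7, 7]
t=6: [21, 21, 21, 21]
t=7: [57, 57, 57, 57]
t=8: [51, 51, 51, 51]
t=9: [33, 33, 33, 33]
t=10: [21, 21, 21, 21]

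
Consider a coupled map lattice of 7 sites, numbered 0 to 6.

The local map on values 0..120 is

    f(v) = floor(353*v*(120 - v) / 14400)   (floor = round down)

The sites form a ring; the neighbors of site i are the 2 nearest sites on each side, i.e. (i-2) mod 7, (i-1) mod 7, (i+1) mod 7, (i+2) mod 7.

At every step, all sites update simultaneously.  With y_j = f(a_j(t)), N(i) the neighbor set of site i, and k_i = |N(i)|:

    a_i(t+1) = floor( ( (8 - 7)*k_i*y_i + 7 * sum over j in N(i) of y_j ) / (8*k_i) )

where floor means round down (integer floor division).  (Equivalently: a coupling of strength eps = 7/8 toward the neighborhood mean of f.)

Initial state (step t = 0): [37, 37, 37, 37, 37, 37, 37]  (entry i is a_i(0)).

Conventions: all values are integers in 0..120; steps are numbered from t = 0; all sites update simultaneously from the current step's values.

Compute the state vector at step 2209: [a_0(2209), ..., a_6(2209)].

Answer: [77, 77, 77, 77, 77, 77, 77]
Key observation: The state at step 4, [81, 81, 81, 81, 81, 81, 81], reappears at step 6: the system is in a cycle of period 2 from step 4 on.  Therefore the state at step 2209 equals the state at step 4 + ((2209 - 4) mod 2) = 5, which is [77, 77, 77, 77, 77, 77, 77].

Derivation:
t=0: [37, 37, 37, 37, 37, 37, 37]
t=1: [75, 75, 75, 75, 75, 75, 75]
t=2: [82, 82, 82, 82, 82, 82, 82]
t=3: [76, 76, 76, 76, 76, 76, 76]
t=4: [81, 81, 81, 81, 81, 81, 81]
t=5: [77, 77, 77, 77, 77, 77, 77]
t=6: [81, 81, 81, 81, 81, 81, 81]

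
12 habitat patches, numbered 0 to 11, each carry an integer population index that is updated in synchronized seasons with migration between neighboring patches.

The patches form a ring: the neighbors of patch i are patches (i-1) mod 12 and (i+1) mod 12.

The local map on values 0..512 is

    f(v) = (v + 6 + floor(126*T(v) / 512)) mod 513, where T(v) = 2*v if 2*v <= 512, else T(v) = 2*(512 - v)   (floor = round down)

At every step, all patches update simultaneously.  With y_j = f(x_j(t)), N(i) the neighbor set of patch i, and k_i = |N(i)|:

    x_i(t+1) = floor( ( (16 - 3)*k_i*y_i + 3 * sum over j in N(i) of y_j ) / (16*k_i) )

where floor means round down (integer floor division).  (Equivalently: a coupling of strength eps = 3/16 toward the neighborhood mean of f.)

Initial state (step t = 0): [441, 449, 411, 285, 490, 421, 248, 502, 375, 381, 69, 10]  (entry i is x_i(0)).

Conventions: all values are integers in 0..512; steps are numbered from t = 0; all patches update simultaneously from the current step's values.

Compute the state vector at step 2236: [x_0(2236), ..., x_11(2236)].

Simulating step by step:
t=0: [441, 449, 411, 285, 490, 421, 248, 502, 375, 381, 69, 10]
t=1: [438, 483, 461, 417, 492, 465, 397, 493, 454, 418, 131, 71]
t=2: [447, 499, 490, 474, 502, 491, 466, 501, 488, 446, 217, 154]
t=3: [463, 508, 505, 500, 510, 506, 496, 509, 503, 471, 334, 267]
t=4: [437, 47, 48, 415, 50, 48, 413, 50, 46, 443, 430, 405]
t=5: [439, 113, 113, 394, 116, 113, 394, 115, 112, 443, 475, 465]
t=6: [452, 202, 200, 405, 204, 201, 405, 202, 202, 454, 496, 493]
t=7: [472, 323, 319, 433, 323, 320, 433, 321, 323, 473, 506, 506]
t=8: [443, 428, 424, 466, 426, 425, 466, 426, 429, 444, 47, 47]
t=9: [443, 475, 475, 490, 475, 475, 490, 475, 475, 444, 114, 114]
t=10: [454, 497, 499, 504, 499, 499, 504, 499, 497, 455, 204, 204]
t=11: [473, 508, 463, 95, 463, 463, 95, 463, 508, 474, 326, 326]
t=12: [444, 94, 414, 211, 460, 460, 211, 414, 94, 444, 430, 430]
t=13: [450, 207, 423, 349, 474, 474, 349, 423, 207, 450, 476, 476]
t=14: [471, 344, 453, 444, 492, 492, 444, 453, 344, 471, 497, 497]
t=15: [492, 443, 482, 485, 504, 504, 485, 482, 443, 492, 508, 508]
t=16: [457, 486, 500, 456, 47, 47, 456, 500, 486, 457, 49, 49]
t=17: [452, 503, 508, 452, 114, 114, 452, 508, 503, 452, 117, 117]
t=18: [412, 45, 47, 412, 205, 205, 412, 47, 45, 412, 208, 208]
t=19: [415, 110, 112, 415, 325, 325, 415, 112, 110, 415, 330, 330]
t=20: [436, 198, 200, 436, 427, 427, 436, 200, 198, 436, 429, 429]
t=21: [461, 317, 320, 462, 474, 474, 462, 320, 317, 461, 475, 475]
t=22: [485, 425, 426, 485, 497, 497, 485, 426, 425, 485, 498, 498]
t=23: [501, 476, 476, 501, 509, 509, 501, 476, 476, 501, 509, 509]
t=24: [463, 500, 500, 463, 50, 50, 463, 500, 500, 463, 50, 50]
t=25: [455, 509, 509, 455, 118, 118, 455, 509, 509, 455, 118, 118]
t=26: [414, 48, 48, 414, 210, 210, 414, 48, 48, 414, 210, 210]
t=27: [417, 113, 113, 417, 332, 332, 417, 113, 113, 417, 332, 332]
t=28: [437, 201, 201, 437, 430, 430, 437, 201, 201, 437, 430, 430]
t=29: [462, 321, 321, 462, 476, 476, 462, 321, 321, 462, 476, 476]
t=30: [486, 427, 427, 486, 498, 498, 486, 427, 427, 486, 498, 498]
t=31: [501, 476, 476, 501, 509, 509, 501, 476, 476, 501, 509, 509]

Answer: [437, 201, 201, 437, 430, 430, 437, 201, 201, 437, 430, 430]
Key observation: The state at step 23, [501, 476, 476, 501, 509, 509, 501, 476, 476, 501, 509, 509], reappears at step 31: the system is in a cycle of period 8 from step 23 on.  Therefore the state at step 2236 equals the state at step 23 + ((2236 - 23) mod 8) = 28, which is [437, 201, 201, 437, 430, 430, 437, 201, 201, 437, 430, 430].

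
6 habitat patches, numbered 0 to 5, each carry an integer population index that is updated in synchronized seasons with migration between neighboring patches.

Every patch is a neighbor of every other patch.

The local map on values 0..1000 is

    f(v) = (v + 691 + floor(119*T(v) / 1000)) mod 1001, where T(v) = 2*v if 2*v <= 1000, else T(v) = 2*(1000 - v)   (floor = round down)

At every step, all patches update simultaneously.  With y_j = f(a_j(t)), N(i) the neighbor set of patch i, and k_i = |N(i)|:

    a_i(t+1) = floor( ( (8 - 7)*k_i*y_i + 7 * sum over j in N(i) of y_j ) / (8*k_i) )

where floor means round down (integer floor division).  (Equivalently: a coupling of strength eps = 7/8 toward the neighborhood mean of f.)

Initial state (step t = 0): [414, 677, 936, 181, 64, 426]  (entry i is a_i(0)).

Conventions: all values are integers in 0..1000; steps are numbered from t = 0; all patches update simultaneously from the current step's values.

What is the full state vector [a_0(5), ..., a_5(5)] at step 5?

Answer: [547, 547, 547, 547, 547, 547]

Derivation:
t=0: [414, 677, 936, 181, 64, 426]
t=1: [547, 535, 525, 512, 519, 547]
t=2: [331, 331, 332, 332, 332, 331]
t=3: [100, 100, 99, 99, 99, 100]
t=4: [813, 813, 813, 813, 813, 813]
t=5: [547, 547, 547, 547, 547, 547]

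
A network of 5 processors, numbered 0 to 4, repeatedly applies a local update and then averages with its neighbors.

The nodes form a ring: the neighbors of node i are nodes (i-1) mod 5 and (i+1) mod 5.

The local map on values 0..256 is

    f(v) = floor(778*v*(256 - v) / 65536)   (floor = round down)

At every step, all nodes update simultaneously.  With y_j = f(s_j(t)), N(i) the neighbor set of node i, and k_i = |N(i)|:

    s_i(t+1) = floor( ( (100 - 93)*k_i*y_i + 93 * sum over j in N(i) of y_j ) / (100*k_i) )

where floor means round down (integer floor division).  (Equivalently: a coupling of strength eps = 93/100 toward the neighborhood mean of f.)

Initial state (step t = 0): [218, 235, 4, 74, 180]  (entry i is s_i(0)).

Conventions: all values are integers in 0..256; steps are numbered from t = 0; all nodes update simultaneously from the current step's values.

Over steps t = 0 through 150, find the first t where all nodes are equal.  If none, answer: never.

Simulating step by step:
t=0: [218, 235, 4, 74, 180]  (not all equal)
t=1: [109, 54, 101, 91, 130]  (not all equal)
t=2: [163, 183, 155, 188, 184]  (not all equal)
t=3: [159, 180, 156, 169, 164]  (not all equal)
t=4: [171, 182, 169, 181, 178]  (not all equal)
t=5: [162, 172, 160, 168, 166]  (not all equal)
t=6: [174, 180, 173, 179, 177]  (not all equal)
t=7: [163, 168, 163, 167, 165]  (not all equal)
t=8: [176, 178, 175, 178, 177]  (not all equal)
t=9: [164, 167, 164, 166, 165]  (not all equal)
t=10: [177, 178, 176, 178, 178]  (not all equal)
t=11: [164, 165, 164, 165, 164]  (not all equal)
t=12: [178, 178, 178, 178, 178]  (all equal)

Answer: 12
Key observation: Synchronization is absorbing here: once all nodes are equal they stay equal, and step 12 is the first all-equal step.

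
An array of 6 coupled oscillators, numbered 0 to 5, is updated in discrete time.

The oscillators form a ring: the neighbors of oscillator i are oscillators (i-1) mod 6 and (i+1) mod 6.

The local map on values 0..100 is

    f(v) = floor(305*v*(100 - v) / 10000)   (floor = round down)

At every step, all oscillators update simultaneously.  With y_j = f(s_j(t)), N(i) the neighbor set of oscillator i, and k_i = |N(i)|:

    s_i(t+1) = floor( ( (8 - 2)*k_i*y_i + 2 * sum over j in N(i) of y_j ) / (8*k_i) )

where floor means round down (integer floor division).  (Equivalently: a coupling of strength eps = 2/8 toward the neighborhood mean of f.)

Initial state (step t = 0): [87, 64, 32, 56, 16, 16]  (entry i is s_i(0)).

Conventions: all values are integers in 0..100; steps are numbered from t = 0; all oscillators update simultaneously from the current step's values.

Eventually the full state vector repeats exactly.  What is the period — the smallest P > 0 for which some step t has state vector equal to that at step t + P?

Simulating step by step:
t=0: [87, 64, 32, 56, 16, 16]
t=1: [39, 65, 67, 69, 44, 39]
t=2: [71, 69, 67, 66, 73, 72]
t=3: [62, 64, 66, 66, 61, 61]
t=4: [71, 69, 68, 68, 71, 71]
t=5: [62, 64, 65, 65, 62, 62]
t=6: [70, 70, 69, 69, 70, 71]
t=7: [63, 64, 64, 64, 63, 62]
t=8: [70, 70, 70, 70, 70, 71]
t=9: [63, 64, 64, 64, 63, 62]

Answer: 2
Key observation: The state at step 7, [63, 64, 64, 64, 63, 62], reappears at step 9 — and no state repeats earlier — so the cycle the system enters has period 2.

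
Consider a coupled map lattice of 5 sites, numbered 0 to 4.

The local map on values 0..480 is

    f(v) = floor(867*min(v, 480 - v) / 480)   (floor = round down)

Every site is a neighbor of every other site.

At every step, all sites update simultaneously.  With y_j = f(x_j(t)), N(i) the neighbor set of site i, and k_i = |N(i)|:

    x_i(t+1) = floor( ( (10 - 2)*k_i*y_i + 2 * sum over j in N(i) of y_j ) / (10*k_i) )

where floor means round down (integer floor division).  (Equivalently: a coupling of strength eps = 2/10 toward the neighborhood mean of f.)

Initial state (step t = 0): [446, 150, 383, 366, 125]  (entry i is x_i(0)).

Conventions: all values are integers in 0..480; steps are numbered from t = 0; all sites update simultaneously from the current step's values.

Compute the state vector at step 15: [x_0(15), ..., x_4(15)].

Simulating step by step:
t=0: [446, 150, 383, 366, 125]
t=1: [92, 249, 178, 200, 215]
t=2: [207, 395, 323, 353, 373]
t=3: [341, 176, 273, 233, 206]
t=4: [274, 324, 366, 401, 365]
t=5: [339, 271, 214, 166, 215]
t=6: [275, 367, 374, 309, 376]
t=7: [340, 216, 206, 294, 203]
t=8: [274, 378, 364, 337, 360]
t=9: [340, 199, 218, 255, 223]
t=10: [279, 359, 385, 395, 392]
t=11: [325, 216, 181, 167, 171]
t=12: [289, 372, 324, 305, 311]
t=13: [330, 218, 282, 309, 300]
t=14: [285, 377, 350, 313, 326]
t=15: [331, 207, 243, 293, 276]

Answer: [331, 207, 243, 293, 276]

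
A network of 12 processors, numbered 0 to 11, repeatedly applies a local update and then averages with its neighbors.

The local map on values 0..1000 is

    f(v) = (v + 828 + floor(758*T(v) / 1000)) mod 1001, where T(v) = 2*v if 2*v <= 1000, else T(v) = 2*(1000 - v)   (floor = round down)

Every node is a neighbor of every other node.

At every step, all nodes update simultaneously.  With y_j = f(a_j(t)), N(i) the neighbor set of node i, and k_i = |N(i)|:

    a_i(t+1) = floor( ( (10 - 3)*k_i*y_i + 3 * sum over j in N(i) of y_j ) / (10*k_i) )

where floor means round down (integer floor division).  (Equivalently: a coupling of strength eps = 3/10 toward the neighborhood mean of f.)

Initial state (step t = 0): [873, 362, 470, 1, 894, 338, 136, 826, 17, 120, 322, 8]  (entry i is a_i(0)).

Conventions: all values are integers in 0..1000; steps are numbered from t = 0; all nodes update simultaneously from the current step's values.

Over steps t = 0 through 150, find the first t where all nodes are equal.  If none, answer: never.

Answer: never
Key observation: The state at step 18 reappears at step 22 — the system is in a cycle of period 4 from step 18 on.  No step 0..22 is synchronized, and the cycle repeats forever, so no step up to 150 (or ever) has all nodes equal.

Derivation:
t=0: [873, 362, 470, 1, 894, 338, 136, 826, 17, 120, 322, 8]  (not all equal)
t=1: [807, 702, 212, 765, 799, 662, 320, 823, 792, 293, 635, 777]  (not all equal)
t=2: [845, 881, 464, 859, 847, 222, 647, 839, 850, 601, 231, 855]  (not all equal)
t=3: [831, 819, 890, 826, 830, 480, 227, 834, 830, 242, 496, 828]  (not all equal)
t=4: [839, 843, 818, 840, 839, 246, 492, 837, 839, 517, 273, 839]  (not all equal)
t=5: [840, 839, 847, 840, 840, 528, 271, 841, 840, 279, 573, 840]  (not all equal)
t=6: [841, 841, 838, 841, 841, 276, 571, 841, 841, 584, 260, 841]  (not all equal)
t=7: [839, 839, 840, 839, 839, 578, 259, 839, 839, 254, 551, 839]  (not all equal)
t=8: [839, 839, 838, 839, 839, 255, 548, 839, 839, 540, 265, 839]  (not all equal)
t=9: [840, 840, 840, 840, 840, 542, 267, 840, 840, 270, 559, 840]  (not all equal)
t=10: [840, 840, 840, 840, 840, 270, 563, 840, 840, 569, 264, 840]  (not all equal)
t=11: [839, 839, 839, 839, 839, 568, 262, 839, 839, 260, 558, 839]  (not all equal)
t=12: [839, 839, 839, 839, 839, 259, 554, 839, 839, 551, 264, 839]  (not all equal)
t=13: [840, 840, 840, 840, 840, 549, 265, 840, 840, 266, 558, 840]  (not all equal)
t=14: [839, 839, 839, 839, 839, 267, 560, 839, 839, 562, 264, 839]  (not all equal)
t=15: [840, 840, 840, 840, 840, 563, 264, 840, 840, 263, 558, 840]  (not all equal)
t=16: [839, 839, 839, 839, 839, 262, 558, 839, 839, 556, 264, 839]  (not all equal)
t=17: [840, 840, 840, 840, 840, 555, 264, 840, 840, 265, 558, 840]  (not all equal)
t=18: [839, 839, 839, 839, 839, 265, 558, 839, 839, 559, 264, 839]  (not all equal)
t=19: [840, 840, 840, 840, 840, 559, 264, 840, 840, 263, 558, 840]  (not all equal)
t=20: [839, 839, 839, 839, 839, 263, 558, 839, 839, 556, 264, 839]  (not all equal)
t=21: [840, 840, 840, 840, 840, 556, 264, 840, 840, 265, 558, 840]  (not all equal)
t=22: [839, 839, 839, 839, 839, 265, 558, 839, 839, 559, 264, 839]  (not all equal)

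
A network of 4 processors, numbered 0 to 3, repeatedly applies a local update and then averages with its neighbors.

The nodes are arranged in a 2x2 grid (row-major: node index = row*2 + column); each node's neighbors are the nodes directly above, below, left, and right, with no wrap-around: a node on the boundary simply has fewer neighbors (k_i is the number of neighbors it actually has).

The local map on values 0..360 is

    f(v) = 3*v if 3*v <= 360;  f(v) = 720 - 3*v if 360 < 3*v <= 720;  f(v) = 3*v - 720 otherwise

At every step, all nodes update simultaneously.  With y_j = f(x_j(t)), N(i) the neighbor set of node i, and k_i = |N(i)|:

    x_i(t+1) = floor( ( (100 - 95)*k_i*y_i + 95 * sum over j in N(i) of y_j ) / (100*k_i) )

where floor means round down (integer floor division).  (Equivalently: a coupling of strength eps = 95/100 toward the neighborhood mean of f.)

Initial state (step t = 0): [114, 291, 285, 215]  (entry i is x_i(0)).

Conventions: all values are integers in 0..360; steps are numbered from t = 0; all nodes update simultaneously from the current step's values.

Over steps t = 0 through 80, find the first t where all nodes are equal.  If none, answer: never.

Answer: 7
Key observation: Synchronization is absorbing here: once all nodes are equal they stay equal, and step 7 is the first all-equal step.

Derivation:
t=0: [114, 291, 285, 215]  (not all equal)
t=1: [153, 205, 204, 140]  (not all equal)
t=2: [114, 271, 271, 116]  (not all equal)
t=3: [105, 332, 332, 105]  (not all equal)
t=4: [277, 313, 313, 277]  (not all equal)
t=5: [213, 116, 116, 213]  (not all equal)
t=6: [334, 94, 94, 334]  (not all equal)
t=7: [282, 282, 282, 282]  (all equal)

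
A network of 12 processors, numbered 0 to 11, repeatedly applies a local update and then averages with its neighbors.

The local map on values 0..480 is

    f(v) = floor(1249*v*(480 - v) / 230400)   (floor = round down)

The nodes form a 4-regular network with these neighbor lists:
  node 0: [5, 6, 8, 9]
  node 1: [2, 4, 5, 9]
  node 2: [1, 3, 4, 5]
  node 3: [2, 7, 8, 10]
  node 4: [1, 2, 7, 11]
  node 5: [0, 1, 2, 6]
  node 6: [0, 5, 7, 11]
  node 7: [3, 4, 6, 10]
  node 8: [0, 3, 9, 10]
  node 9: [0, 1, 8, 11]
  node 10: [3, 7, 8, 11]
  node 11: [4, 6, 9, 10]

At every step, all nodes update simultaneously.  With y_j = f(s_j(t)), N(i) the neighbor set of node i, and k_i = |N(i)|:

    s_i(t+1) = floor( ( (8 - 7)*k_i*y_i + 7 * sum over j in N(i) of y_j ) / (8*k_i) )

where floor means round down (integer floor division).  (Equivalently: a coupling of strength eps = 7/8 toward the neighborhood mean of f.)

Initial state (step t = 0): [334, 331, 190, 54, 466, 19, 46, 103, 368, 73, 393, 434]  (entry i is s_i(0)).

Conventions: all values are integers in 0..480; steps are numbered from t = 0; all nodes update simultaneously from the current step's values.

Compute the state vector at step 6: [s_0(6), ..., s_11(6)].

Simulating step by step:
t=0: [334, 331, 190, 54, 466, 19, 46, 103, 368, 73, 393, 434]
t=1: [150, 151, 140, 215, 197, 210, 151, 125, 188, 208, 168, 120]
t=2: [291, 290, 291, 274, 256, 271, 263, 284, 292, 271, 271, 283]
t=3: [304, 304, 304, 301, 301, 301, 302, 306, 303, 299, 301, 307]
t=4: [291, 291, 291, 290, 289, 290, 289, 291, 291, 289, 289, 291]
t=5: [298, 298, 298, 298, 298, 298, 298, 298, 298, 298, 298, 298]
t=6: [294, 294, 294, 294, 294, 294, 294, 294, 294, 294, 294, 294]

Answer: [294, 294, 294, 294, 294, 294, 294, 294, 294, 294, 294, 294]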